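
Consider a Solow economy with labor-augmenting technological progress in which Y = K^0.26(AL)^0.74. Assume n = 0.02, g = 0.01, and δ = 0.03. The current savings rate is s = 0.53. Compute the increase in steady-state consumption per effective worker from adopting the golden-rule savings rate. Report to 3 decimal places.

Capital per effective worker breaks even when investment replaces (n + g + δ)·k; here n + g + δ = 0.06.
Current steady state (s = 0.53): k* = (0.53/0.06)^(1/0.74) ≈ 18.9910, y* = 18.9910^0.26 ≈ 2.1499, c* = (1−0.53)·2.1499 ≈ 1.0105.
Maximizing c = f(k) − (n+g+δ)·k gives f'(k) = n+g+δ, i.e. 0.26·k^(0.26−1) = 0.06, so k_gold = (0.26/0.06)^(1/0.74) ≈ 7.2539.
y_gold = 7.2539^0.26 ≈ 1.6740, c_gold = y_gold − 0.06·k_gold ≈ 1.2387.
Gain: Δc = 1.2387 − 1.0105 ≈ 0.2283.

Δc ≈ 0.228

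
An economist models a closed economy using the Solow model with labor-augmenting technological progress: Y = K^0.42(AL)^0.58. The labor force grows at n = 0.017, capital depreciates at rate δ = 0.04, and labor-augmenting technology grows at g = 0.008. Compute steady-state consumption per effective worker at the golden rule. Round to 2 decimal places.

Break-even investment rate: n + g + δ = 0.017 + 0.008 + 0.04 = 0.065.
Maximizing c = f(k) − (n+g+δ)·k gives f'(k) = n+g+δ, i.e. 0.42·k^(0.42−1) = 0.065, so k_gold = (0.42/0.065)^(1/0.58) ≈ 24.9535.
y_gold = 24.9535^0.42 ≈ 3.8618.
c_gold = y_gold − (n+g+δ)·k_gold = 3.8618 − 0.065·24.9535 ≈ 2.2399.

c_gold ≈ 2.24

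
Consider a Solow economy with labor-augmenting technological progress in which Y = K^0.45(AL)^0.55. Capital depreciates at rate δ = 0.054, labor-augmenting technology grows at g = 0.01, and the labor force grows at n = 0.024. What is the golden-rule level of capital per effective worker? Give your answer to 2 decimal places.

k_gold ≈ 19.44

Capital per effective worker breaks even when investment replaces (n + g + δ)·k; here n + g + δ = 0.088.
Golden rule sets MPK = n+g+δ: 0.45·k^(0.45−1) = 0.088, so k_gold = (0.45/0.088)^(1/0.55) ≈ 19.4357.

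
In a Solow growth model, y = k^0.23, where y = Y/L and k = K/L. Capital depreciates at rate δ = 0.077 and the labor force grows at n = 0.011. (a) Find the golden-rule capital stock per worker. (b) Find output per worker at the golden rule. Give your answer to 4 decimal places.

Capital per worker breaks even when investment replaces (n + δ)·k; here n + δ = 0.088.
Golden rule sets MPK = n+δ: 0.23·k^(0.23−1) = 0.088, so k_gold = (0.23/0.088)^(1/0.77) ≈ 3.4824.
y_gold = 3.4824^0.23 ≈ 1.3324.

(a) k_gold ≈ 3.4824; (b) y_gold ≈ 1.3324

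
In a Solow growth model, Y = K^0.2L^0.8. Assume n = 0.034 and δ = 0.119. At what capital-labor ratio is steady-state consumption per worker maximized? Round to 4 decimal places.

Capital per worker breaks even when investment replaces (n + δ)·k; here n + δ = 0.153.
Setting f'(k) = n+δ gives 0.2·k^(0.2−1) = 0.153, hence k_gold = (0.2/0.153)^(1/0.8) ≈ 1.3977.

k_gold ≈ 1.3977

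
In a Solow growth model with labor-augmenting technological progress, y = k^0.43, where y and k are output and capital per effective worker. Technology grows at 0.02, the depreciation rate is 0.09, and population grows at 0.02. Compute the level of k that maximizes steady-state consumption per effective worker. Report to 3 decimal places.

n + g + δ = 0.02 + 0.02 + 0.09 = 0.13.
At the golden rule the marginal product of capital equals n+g+δ: 0.43·k^(0.43−1) = 0.13. Solving, k_gold = (0.43/0.13)^(1/0.57) ≈ 8.1554.

k_gold ≈ 8.155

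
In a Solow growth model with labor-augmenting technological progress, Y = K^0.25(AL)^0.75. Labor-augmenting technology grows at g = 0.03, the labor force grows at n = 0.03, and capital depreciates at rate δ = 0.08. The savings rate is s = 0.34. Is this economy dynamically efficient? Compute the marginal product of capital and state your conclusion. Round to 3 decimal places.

dynamically inefficient; MPK ≈ 0.103

Break-even investment rate: n + g + δ = 0.03 + 0.03 + 0.08 = 0.14.
Steady-state k*: s·k^0.25 = 0.14·k gives k* = (0.34/0.14)^(1/0.75) ≈ 3.2644.
MPK = 0.25·3.2644^(-0.75) ≈ 0.1029.
MPK < n+g+δ = 0.14, so the economy is dynamically inefficient (over-saving).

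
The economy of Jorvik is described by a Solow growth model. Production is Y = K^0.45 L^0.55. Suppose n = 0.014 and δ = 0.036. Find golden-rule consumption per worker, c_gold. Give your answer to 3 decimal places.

c_gold ≈ 3.320

The effective depreciation rate is n + δ = 0.014 + 0.036 = 0.05.
Maximizing c = f(k) − (n+δ)·k gives f'(k) = n+δ, i.e. 0.45·k^(0.45−1) = 0.05, so k_gold = (0.45/0.05)^(1/0.55) ≈ 54.3233.
y_gold = 54.3233^0.45 ≈ 6.0359.
c_gold = y_gold − (n+δ)·k_gold = 6.0359 − 0.05·54.3233 ≈ 3.3198.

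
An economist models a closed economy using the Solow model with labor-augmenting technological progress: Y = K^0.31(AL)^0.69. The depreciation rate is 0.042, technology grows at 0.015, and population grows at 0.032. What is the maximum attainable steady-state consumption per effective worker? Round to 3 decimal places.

c_gold ≈ 1.209

Capital per effective worker breaks even when investment replaces (n + g + δ)·k; here n + g + δ = 0.089.
Setting f'(k) = n+g+δ gives 0.31·k^(0.31−1) = 0.089, hence k_gold = (0.31/0.089)^(1/0.69) ≈ 6.1019.
y_gold = 6.1019^0.31 ≈ 1.7518.
c_gold = y_gold − (n+g+δ)·k_gold = 1.7518 − 0.089·6.1019 ≈ 1.2088.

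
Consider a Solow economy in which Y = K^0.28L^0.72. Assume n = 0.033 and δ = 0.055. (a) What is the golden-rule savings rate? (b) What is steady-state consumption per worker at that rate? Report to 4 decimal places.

(a) s_gold = 0.2800; (b) c_gold ≈ 1.1293

n + δ = 0.033 + 0.055 = 0.088.
For Cobb-Douglas, s_gold equals capital's share: s_gold = 0.28.
Setting f'(k) = n+δ gives 0.28·k^(0.28−1) = 0.088, hence k_gold = (0.28/0.088)^(1/0.72) ≈ 4.9907.
y_gold = 4.9907^0.28 ≈ 1.5685; c_gold = (1−0.28)·y_gold ≈ 1.1293.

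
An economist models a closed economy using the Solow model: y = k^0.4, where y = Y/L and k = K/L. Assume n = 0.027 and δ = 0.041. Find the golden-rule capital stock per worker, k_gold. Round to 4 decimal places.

k_gold ≈ 19.1684

Capital per worker breaks even when investment replaces (n + δ)·k; here n + δ = 0.068.
At the golden rule the marginal product of capital equals n+δ: 0.4·k^(0.4−1) = 0.068. Solving, k_gold = (0.4/0.068)^(1/0.6) ≈ 19.1684.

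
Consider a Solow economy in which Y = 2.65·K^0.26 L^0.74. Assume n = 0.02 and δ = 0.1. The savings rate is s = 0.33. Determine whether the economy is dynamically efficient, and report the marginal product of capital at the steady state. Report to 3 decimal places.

dynamically inefficient; MPK ≈ 0.095

Capital per worker breaks even when investment replaces (n + δ)·k; here n + δ = 0.12.
Steady-state k*: s·A·k^0.26 = 0.12·k gives k* = (0.33·2.65/0.12)^(1/0.74) ≈ 14.6436.
MPK = 0.26·2.65·14.6436^(-0.74) ≈ 0.0945.
MPK < n+δ = 0.12, so the economy is dynamically inefficient (over-saving).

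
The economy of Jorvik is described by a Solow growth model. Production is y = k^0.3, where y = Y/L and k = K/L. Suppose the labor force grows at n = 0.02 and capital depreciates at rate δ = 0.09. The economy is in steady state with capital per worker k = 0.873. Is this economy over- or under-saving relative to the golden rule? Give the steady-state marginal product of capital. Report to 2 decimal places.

Break-even investment rate: n + δ = 0.02 + 0.09 = 0.11.
MPK = 0.3·k^(0.3−1) = 0.3·0.873^(-0.7) ≈ 0.3299.
MPK > 0.11, so the economy is dynamically efficient (under-saving).

under-saving; MPK ≈ 0.33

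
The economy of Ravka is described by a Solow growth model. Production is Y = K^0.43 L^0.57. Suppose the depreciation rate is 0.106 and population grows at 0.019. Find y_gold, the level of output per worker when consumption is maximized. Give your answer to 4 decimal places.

y_gold ≈ 2.5396

Break-even investment rate: n + δ = 0.019 + 0.106 = 0.125.
Golden rule sets MPK = n+δ: 0.43·k^(0.43−1) = 0.125, so k_gold = (0.43/0.125)^(1/0.57) ≈ 8.7364.
Output: y_gold = k_gold^0.43 = 8.7364^0.43 ≈ 2.5396.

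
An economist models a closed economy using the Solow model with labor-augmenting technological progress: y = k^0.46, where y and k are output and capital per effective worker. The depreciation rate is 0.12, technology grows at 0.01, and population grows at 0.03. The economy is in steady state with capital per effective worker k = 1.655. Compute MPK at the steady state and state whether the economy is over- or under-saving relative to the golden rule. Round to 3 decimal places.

under-saving; MPK ≈ 0.350

Break-even investment rate: n + g + δ = 0.03 + 0.01 + 0.12 = 0.16.
MPK = 0.46·k^(0.46−1) = 0.46·1.655^(-0.54) ≈ 0.3504.
MPK > 0.16, so the economy is dynamically efficient (under-saving).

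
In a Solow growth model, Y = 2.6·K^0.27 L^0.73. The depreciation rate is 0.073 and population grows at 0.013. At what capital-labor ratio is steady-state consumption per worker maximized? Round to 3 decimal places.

Capital per worker breaks even when investment replaces (n + δ)·k; here n + δ = 0.086.
Maximizing c = f(k) − (n+δ)·k gives f'(k) = n+δ, i.e. 0.27·2.6·k^(0.27−1) = 0.086, so k_gold = (0.27·2.6/0.086)^(1/0.73) ≈ 17.7457.

k_gold ≈ 17.746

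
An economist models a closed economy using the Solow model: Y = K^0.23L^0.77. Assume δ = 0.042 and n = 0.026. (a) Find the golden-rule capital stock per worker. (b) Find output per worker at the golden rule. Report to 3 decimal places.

(a) k_gold ≈ 4.867; (b) y_gold ≈ 1.439

Capital per worker breaks even when investment replaces (n + δ)·k; here n + δ = 0.068.
Setting f'(k) = n+δ gives 0.23·k^(0.23−1) = 0.068, hence k_gold = (0.23/0.068)^(1/0.77) ≈ 4.8674.
y_gold = 4.8674^0.23 ≈ 1.4391.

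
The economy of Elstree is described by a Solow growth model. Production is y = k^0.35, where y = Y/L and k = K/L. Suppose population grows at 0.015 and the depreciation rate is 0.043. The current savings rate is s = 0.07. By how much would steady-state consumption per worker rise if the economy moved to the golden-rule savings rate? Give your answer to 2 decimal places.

The effective depreciation rate is n + δ = 0.015 + 0.043 = 0.058.
Current steady state (s = 0.07): k* = (0.07/0.058)^(1/0.65) ≈ 1.3355, y* = 1.3355^0.35 ≈ 1.1066, c* = (1−0.07)·1.1066 ≈ 1.0291.
Golden rule sets MPK = n+δ: 0.35·k^(0.35−1) = 0.058, so k_gold = (0.35/0.058)^(1/0.65) ≈ 15.8849.
y_gold = 15.8849^0.35 ≈ 2.6324, c_gold = y_gold − 0.058·k_gold ≈ 1.7110.
Gain: Δc = 1.7110 − 1.0291 ≈ 0.6819.

Δc ≈ 0.68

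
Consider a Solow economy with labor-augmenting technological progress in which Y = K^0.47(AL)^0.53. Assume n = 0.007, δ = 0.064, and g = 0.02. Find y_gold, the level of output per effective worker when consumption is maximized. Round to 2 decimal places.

n + g + δ = 0.007 + 0.02 + 0.064 = 0.091.
Setting f'(k) = n+g+δ gives 0.47·k^(0.47−1) = 0.091, hence k_gold = (0.47/0.091)^(1/0.53) ≈ 22.1508.
Output: y_gold = k_gold^0.47 = 22.1508^0.47 ≈ 4.2888.

y_gold ≈ 4.29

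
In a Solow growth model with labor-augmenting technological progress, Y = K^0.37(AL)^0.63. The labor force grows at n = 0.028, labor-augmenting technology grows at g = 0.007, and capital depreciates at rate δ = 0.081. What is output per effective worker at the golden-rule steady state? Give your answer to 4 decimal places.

Capital per effective worker breaks even when investment replaces (n + g + δ)·k; here n + g + δ = 0.116.
Setting f'(k) = n+g+δ gives 0.37·k^(0.37−1) = 0.116, hence k_gold = (0.37/0.116)^(1/0.63) ≈ 6.3037.
Output: y_gold = k_gold^0.37 = 6.3037^0.37 ≈ 1.9763.

y_gold ≈ 1.9763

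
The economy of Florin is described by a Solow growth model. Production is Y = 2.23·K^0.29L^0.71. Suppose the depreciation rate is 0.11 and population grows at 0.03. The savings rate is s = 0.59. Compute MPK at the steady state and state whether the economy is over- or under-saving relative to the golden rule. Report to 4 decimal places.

The effective depreciation rate is n + δ = 0.03 + 0.11 = 0.14.
Steady-state k*: s·A·k^0.29 = 0.14·k gives k* = (0.59·2.23/0.14)^(1/0.71) ≈ 23.4673.
MPK = 0.29·2.23·23.4673^(-0.71) ≈ 0.0688.
MPK < n+δ = 0.14, so the economy is dynamically inefficient (over-saving).

over-saving; MPK ≈ 0.0688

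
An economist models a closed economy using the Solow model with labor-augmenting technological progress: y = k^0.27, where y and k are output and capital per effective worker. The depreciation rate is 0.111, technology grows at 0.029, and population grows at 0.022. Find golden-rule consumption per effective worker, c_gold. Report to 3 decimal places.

Break-even investment rate: n + g + δ = 0.022 + 0.029 + 0.111 = 0.162.
Setting f'(k) = n+g+δ gives 0.27·k^(0.27−1) = 0.162, hence k_gold = (0.27/0.162)^(1/0.73) ≈ 2.0133.
y_gold = 2.0133^0.27 ≈ 1.2080.
c_gold = y_gold − (n+g+δ)·k_gold = 1.2080 − 0.162·2.0133 ≈ 0.8818.

c_gold ≈ 0.882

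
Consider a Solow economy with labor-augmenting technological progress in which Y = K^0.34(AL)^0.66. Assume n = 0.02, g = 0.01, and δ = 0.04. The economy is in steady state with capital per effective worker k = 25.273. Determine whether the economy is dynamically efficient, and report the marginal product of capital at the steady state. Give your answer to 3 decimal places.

n + g + δ = 0.02 + 0.01 + 0.04 = 0.07.
MPK = 0.34·k^(0.34−1) = 0.34·25.273^(-0.66) ≈ 0.0403.
MPK < 0.07, so the economy is dynamically inefficient (over-saving).

dynamically inefficient; MPK ≈ 0.040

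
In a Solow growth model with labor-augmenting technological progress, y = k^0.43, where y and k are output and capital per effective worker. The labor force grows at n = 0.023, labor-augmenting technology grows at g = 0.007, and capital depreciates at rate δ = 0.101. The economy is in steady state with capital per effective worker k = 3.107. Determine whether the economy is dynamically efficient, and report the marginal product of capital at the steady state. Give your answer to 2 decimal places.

dynamically efficient; MPK ≈ 0.23

n + g + δ = 0.023 + 0.007 + 0.101 = 0.131.
MPK = 0.43·k^(0.43−1) = 0.43·3.107^(-0.57) ≈ 0.2253.
MPK > 0.131, so the economy is dynamically efficient (under-saving).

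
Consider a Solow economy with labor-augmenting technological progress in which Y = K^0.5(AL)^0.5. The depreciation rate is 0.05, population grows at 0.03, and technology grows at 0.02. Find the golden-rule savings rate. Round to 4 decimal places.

s_gold = 0.5000

n + g + δ = 0.03 + 0.02 + 0.05 = 0.1.
At the golden rule MPK = n+g+δ, and in any Cobb-Douglas steady state s = (n+g+δ)·k/y = MPK·k/y = capital's share 0.5.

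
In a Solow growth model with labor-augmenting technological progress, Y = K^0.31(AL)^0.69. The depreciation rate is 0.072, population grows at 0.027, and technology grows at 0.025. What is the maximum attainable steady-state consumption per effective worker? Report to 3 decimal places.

c_gold ≈ 1.041

n + g + δ = 0.027 + 0.025 + 0.072 = 0.124.
Maximizing c = f(k) − (n+g+δ)·k gives f'(k) = n+g+δ, i.e. 0.31·k^(0.31−1) = 0.124, so k_gold = (0.31/0.124)^(1/0.69) ≈ 3.7733.
y_gold = 3.7733^0.31 ≈ 1.5093.
c_gold = y_gold − (n+g+δ)·k_gold = 1.5093 − 0.124·3.7733 ≈ 1.0414.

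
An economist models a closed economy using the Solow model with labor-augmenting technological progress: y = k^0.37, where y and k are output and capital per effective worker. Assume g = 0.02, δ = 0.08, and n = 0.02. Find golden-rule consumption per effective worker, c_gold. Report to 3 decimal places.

c_gold ≈ 1.221

n + g + δ = 0.02 + 0.02 + 0.08 = 0.12.
Golden rule sets MPK = n+g+δ: 0.37·k^(0.37−1) = 0.12, so k_gold = (0.37/0.12)^(1/0.63) ≈ 5.9734.
y_gold = 5.9734^0.37 ≈ 1.9373.
c_gold = y_gold − (n+g+δ)·k_gold = 1.9373 − 0.12·5.9734 ≈ 1.2205.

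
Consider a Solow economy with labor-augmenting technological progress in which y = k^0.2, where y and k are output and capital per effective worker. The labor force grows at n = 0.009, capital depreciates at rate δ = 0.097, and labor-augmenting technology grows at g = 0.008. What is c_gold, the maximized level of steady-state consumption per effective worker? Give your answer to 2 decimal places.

The effective depreciation rate is n + g + δ = 0.009 + 0.008 + 0.097 = 0.114.
At the golden rule the marginal product of capital equals n+g+δ: 0.2·k^(0.2−1) = 0.114. Solving, k_gold = (0.2/0.114)^(1/0.8) ≈ 2.0191.
y_gold = 2.0191^0.2 ≈ 1.1509.
c_gold = y_gold − (n+g+δ)·k_gold = 1.1509 − 0.114·2.0191 ≈ 0.9207.

c_gold ≈ 0.92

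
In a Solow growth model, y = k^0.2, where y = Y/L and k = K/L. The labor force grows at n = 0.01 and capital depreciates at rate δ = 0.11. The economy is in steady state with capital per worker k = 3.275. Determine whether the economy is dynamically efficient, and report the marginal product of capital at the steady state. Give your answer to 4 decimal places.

dynamically inefficient; MPK ≈ 0.0774

Break-even investment rate: n + δ = 0.01 + 0.11 = 0.12.
MPK = 0.2·k^(0.2−1) = 0.2·3.275^(-0.8) ≈ 0.0774.
MPK < 0.12, so the economy is dynamically inefficient (over-saving).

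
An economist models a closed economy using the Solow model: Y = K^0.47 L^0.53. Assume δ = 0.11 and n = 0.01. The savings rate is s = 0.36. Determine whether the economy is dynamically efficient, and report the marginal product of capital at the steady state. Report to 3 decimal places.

Capital per worker breaks even when investment replaces (n + δ)·k; here n + δ = 0.12.
Steady-state k*: s·k^0.47 = 0.12·k gives k* = (0.36/0.12)^(1/0.53) ≈ 7.9475.
MPK = 0.47·7.9475^(-0.53) ≈ 0.1567.
MPK > n+δ = 0.12, so the economy is dynamically efficient (under-saving).

dynamically efficient; MPK ≈ 0.157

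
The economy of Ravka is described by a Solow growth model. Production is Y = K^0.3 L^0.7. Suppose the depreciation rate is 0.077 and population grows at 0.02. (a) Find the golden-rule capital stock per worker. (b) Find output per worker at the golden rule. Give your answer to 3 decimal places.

n + δ = 0.02 + 0.077 = 0.097.
Golden rule sets MPK = n+δ: 0.3·k^(0.3−1) = 0.097, so k_gold = (0.3/0.097)^(1/0.7) ≈ 5.0176.
y_gold = 5.0176^0.3 ≈ 1.6224.

(a) k_gold ≈ 5.018; (b) y_gold ≈ 1.622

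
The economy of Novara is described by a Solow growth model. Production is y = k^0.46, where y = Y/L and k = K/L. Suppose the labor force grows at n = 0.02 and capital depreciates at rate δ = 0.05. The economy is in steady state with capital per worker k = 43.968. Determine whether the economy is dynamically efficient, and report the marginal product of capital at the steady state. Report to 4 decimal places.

dynamically inefficient; MPK ≈ 0.0596

Break-even investment rate: n + δ = 0.02 + 0.05 = 0.07.
MPK = 0.46·k^(0.46−1) = 0.46·43.968^(-0.54) ≈ 0.0596.
MPK < 0.07, so the economy is dynamically inefficient (over-saving).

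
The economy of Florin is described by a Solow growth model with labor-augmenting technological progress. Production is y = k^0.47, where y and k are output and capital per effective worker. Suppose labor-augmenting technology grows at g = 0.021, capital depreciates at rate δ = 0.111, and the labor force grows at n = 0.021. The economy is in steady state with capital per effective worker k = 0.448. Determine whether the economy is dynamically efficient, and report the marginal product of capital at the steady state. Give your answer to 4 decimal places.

dynamically efficient; MPK ≈ 0.7193

Capital per effective worker breaks even when investment replaces (n + g + δ)·k; here n + g + δ = 0.153.
MPK = 0.47·k^(0.47−1) = 0.47·0.448^(-0.53) ≈ 0.7193.
MPK > 0.153, so the economy is dynamically efficient (under-saving).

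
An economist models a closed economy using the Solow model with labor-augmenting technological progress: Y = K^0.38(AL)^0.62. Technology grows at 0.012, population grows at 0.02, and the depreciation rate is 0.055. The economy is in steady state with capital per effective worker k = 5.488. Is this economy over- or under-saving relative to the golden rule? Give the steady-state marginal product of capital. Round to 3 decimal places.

under-saving; MPK ≈ 0.132

The effective depreciation rate is n + g + δ = 0.02 + 0.012 + 0.055 = 0.087.
MPK = 0.38·k^(0.38−1) = 0.38·5.488^(-0.62) ≈ 0.1322.
MPK > 0.087, so the economy is dynamically efficient (under-saving).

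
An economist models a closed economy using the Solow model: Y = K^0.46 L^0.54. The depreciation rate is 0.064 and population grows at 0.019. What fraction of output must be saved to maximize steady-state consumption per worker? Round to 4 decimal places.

Capital per worker breaks even when investment replaces (n + δ)·k; here n + δ = 0.083.
At the golden rule MPK = n+δ, and in any Cobb-Douglas steady state s = (n+δ)·k/y = MPK·k/y = capital's share 0.46.

s_gold = 0.4600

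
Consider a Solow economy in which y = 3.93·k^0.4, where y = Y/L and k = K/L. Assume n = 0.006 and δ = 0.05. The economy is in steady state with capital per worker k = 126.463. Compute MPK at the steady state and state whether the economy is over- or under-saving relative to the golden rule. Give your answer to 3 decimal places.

Capital per worker breaks even when investment replaces (n + δ)·k; here n + δ = 0.056.
MPK = 0.4·3.93·k^(0.4−1) = 0.4·3.93·126.463^(-0.6) ≈ 0.0862.
MPK > 0.056, so the economy is dynamically efficient (under-saving).

under-saving; MPK ≈ 0.086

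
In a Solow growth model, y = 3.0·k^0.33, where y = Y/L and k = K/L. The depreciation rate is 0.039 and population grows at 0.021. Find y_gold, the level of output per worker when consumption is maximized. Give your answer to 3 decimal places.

y_gold ≈ 11.934

n + δ = 0.021 + 0.039 = 0.06.
Maximizing c = f(k) − (n+δ)·k gives f'(k) = n+δ, i.e. 0.33·3.0·k^(0.33−1) = 0.06, so k_gold = (0.33·3.0/0.06)^(1/0.67) ≈ 65.6357.
Output: y_gold = 3.0·k_gold^0.33 = 3.0·65.6357^0.33 ≈ 11.9338.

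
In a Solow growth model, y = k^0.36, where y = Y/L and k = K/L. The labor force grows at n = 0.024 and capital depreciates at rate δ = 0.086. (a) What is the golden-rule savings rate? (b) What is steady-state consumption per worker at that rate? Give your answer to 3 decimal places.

Break-even investment rate: n + δ = 0.024 + 0.086 = 0.11.
For Cobb-Douglas, s_gold equals capital's share: s_gold = 0.36.
Setting f'(k) = n+δ gives 0.36·k^(0.36−1) = 0.11, hence k_gold = (0.36/0.11)^(1/0.64) ≈ 6.3760.
y_gold = 6.3760^0.36 ≈ 1.9482; c_gold = (1−0.36)·y_gold ≈ 1.2469.

(a) s_gold = 0.360; (b) c_gold ≈ 1.247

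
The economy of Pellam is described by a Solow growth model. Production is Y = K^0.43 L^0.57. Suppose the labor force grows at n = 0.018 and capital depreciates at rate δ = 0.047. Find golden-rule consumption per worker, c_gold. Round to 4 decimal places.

The effective depreciation rate is n + δ = 0.018 + 0.047 = 0.065.
Setting f'(k) = n+δ gives 0.43·k^(0.43−1) = 0.065, hence k_gold = (0.43/0.065)^(1/0.57) ≈ 27.5151.
y_gold = 27.5151^0.43 ≈ 4.1593.
c_gold = y_gold − (n+δ)·k_gold = 4.1593 − 0.065·27.5151 ≈ 2.3708.

c_gold ≈ 2.3708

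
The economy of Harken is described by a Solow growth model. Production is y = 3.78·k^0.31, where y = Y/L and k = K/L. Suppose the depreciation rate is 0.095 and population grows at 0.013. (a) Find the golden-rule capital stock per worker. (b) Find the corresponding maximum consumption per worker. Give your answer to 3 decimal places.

The effective depreciation rate is n + δ = 0.013 + 0.095 = 0.108.
At the golden rule the marginal product of capital equals n+δ: 0.31·3.78·k^(0.31−1) = 0.108. Solving, k_gold = (0.31·3.78/0.108)^(1/0.69) ≈ 31.6682.
y_gold = 3.78·31.6682^0.31 ≈ 11.0328; c_gold = y_gold − 0.108·k_gold ≈ 7.6126.

(a) k_gold ≈ 31.668; (b) c_gold ≈ 7.613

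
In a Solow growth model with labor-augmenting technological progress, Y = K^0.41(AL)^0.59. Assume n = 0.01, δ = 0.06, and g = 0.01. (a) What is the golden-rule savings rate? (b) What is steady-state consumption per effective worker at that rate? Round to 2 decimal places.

(a) s_gold = 0.41; (b) c_gold ≈ 1.84

n + g + δ = 0.01 + 0.01 + 0.06 = 0.08.
For Cobb-Douglas, s_gold equals capital's share: s_gold = 0.41.
At the golden rule the marginal product of capital equals n+g+δ: 0.41·k^(0.41−1) = 0.08. Solving, k_gold = (0.41/0.08)^(1/0.59) ≈ 15.9541.
y_gold = 15.9541^0.41 ≈ 3.1130; c_gold = (1−0.41)·y_gold ≈ 1.8367.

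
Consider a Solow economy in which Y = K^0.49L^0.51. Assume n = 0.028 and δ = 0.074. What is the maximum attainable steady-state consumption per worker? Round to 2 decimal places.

c_gold ≈ 2.30

The effective depreciation rate is n + δ = 0.028 + 0.074 = 0.102.
Setting f'(k) = n+δ gives 0.49·k^(0.49−1) = 0.102, hence k_gold = (0.49/0.102)^(1/0.51) ≈ 21.7001.
y_gold = 21.7001^0.49 ≈ 4.5172.
c_gold = y_gold − (n+δ)·k_gold = 4.5172 − 0.102·21.7001 ≈ 2.3038.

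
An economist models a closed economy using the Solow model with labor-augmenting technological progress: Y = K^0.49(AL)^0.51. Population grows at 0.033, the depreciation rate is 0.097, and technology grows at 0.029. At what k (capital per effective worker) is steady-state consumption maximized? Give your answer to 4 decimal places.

Capital per effective worker breaks even when investment replaces (n + g + δ)·k; here n + g + δ = 0.159.
At the golden rule the marginal product of capital equals n+g+δ: 0.49·k^(0.49−1) = 0.159. Solving, k_gold = (0.49/0.159)^(1/0.51) ≈ 9.0872.

k_gold ≈ 9.0872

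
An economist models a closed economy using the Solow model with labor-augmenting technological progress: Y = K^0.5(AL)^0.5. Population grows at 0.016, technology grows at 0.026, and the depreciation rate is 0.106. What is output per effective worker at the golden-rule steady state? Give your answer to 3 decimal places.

The effective depreciation rate is n + g + δ = 0.016 + 0.026 + 0.106 = 0.148.
Setting f'(k) = n+g+δ gives 0.5·k^(0.5−1) = 0.148, hence k_gold = (0.5/0.148)^(1/0.5) ≈ 11.4134.
Output: y_gold = k_gold^0.5 = 11.4134^0.5 ≈ 3.3784.

y_gold ≈ 3.378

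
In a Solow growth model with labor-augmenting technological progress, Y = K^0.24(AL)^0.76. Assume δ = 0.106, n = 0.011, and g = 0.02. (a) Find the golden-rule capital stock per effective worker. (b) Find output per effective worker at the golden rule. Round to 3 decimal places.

(a) k_gold ≈ 2.091; (b) y_gold ≈ 1.194

n + g + δ = 0.011 + 0.02 + 0.106 = 0.137.
Setting f'(k) = n+g+δ gives 0.24·k^(0.24−1) = 0.137, hence k_gold = (0.24/0.137)^(1/0.76) ≈ 2.0911.
y_gold = 2.0911^0.24 ≈ 1.1937.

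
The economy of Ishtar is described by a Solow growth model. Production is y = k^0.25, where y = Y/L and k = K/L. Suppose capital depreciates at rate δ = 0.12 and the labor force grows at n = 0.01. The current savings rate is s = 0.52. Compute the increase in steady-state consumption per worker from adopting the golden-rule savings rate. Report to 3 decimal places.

n + δ = 0.01 + 0.12 = 0.13.
Current steady state (s = 0.52): k* = (0.52/0.13)^(1/0.75) ≈ 6.3496, y* = 6.3496^0.25 ≈ 1.5874, c* = (1−0.52)·1.5874 ≈ 0.7620.
Setting f'(k) = n+δ gives 0.25·k^(0.25−1) = 0.13, hence k_gold = (0.25/0.13)^(1/0.75) ≈ 2.3915.
y_gold = 2.3915^0.25 ≈ 1.2436, c_gold = y_gold − 0.13·k_gold ≈ 0.9327.
Gain: Δc = 0.9327 − 0.7620 ≈ 0.1707.

Δc ≈ 0.171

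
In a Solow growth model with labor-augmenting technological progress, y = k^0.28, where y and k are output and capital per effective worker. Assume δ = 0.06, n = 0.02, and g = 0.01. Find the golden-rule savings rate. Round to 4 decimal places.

s_gold = 0.2800

Capital per effective worker breaks even when investment replaces (n + g + δ)·k; here n + g + δ = 0.09.
At the golden rule MPK = n+g+δ, and in any Cobb-Douglas steady state s = (n+g+δ)·k/y = MPK·k/y = capital's share 0.28.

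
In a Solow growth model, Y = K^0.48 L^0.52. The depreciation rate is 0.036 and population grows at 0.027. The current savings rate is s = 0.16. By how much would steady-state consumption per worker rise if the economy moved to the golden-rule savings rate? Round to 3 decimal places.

Capital per worker breaks even when investment replaces (n + δ)·k; here n + δ = 0.063.
Current steady state (s = 0.16): k* = (0.16/0.063)^(1/0.52) ≈ 6.0037, y* = 6.0037^0.48 ≈ 2.3640, c* = (1−0.16)·2.3640 ≈ 1.9857.
Golden rule sets MPK = n+δ: 0.48·k^(0.48−1) = 0.063, so k_gold = (0.48/0.063)^(1/0.52) ≈ 49.6550.
y_gold = 49.6550^0.48 ≈ 6.5172, c_gold = y_gold − 0.063·k_gold ≈ 3.3890.
Gain: Δc = 3.3890 − 1.9857 ≈ 1.4032.

Δc ≈ 1.403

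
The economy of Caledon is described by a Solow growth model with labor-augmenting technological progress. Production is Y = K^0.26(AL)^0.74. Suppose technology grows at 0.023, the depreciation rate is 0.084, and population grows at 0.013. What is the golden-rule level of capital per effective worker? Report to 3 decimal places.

Capital per effective worker breaks even when investment replaces (n + g + δ)·k; here n + g + δ = 0.12.
Golden rule sets MPK = n+g+δ: 0.26·k^(0.26−1) = 0.12, so k_gold = (0.26/0.12)^(1/0.74) ≈ 2.8430.

k_gold ≈ 2.843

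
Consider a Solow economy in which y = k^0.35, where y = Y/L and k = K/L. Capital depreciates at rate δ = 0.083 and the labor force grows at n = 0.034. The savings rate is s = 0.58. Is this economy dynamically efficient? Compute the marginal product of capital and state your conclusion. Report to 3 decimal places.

n + δ = 0.034 + 0.083 = 0.117.
Steady-state k*: s·k^0.35 = 0.117·k gives k* = (0.58/0.117)^(1/0.65) ≈ 11.7382.
MPK = 0.35·11.7382^(-0.65) ≈ 0.0706.
MPK < n+δ = 0.117, so the economy is dynamically inefficient (over-saving).

dynamically inefficient; MPK ≈ 0.071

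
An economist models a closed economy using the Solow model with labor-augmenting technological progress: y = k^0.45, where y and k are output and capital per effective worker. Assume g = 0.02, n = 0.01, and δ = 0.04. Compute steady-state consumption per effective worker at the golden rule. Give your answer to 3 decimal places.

n + g + δ = 0.01 + 0.02 + 0.04 = 0.07.
Maximizing c = f(k) − (n+g+δ)·k gives f'(k) = n+g+δ, i.e. 0.45·k^(0.45−1) = 0.07, so k_gold = (0.45/0.07)^(1/0.55) ≈ 29.4645.
y_gold = 29.4645^0.45 ≈ 4.5834.
c_gold = y_gold − (n+g+δ)·k_gold = 4.5834 − 0.07·29.4645 ≈ 2.5209.

c_gold ≈ 2.521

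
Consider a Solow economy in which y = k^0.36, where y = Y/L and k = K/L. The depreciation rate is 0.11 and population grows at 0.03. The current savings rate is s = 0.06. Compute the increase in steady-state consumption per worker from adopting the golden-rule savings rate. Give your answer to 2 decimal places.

Break-even investment rate: n + δ = 0.03 + 0.11 = 0.14.
Current steady state (s = 0.06): k* = (0.06/0.14)^(1/0.64) ≈ 0.2661, y* = 0.2661^0.36 ≈ 0.6209, c* = (1−0.06)·0.6209 ≈ 0.5836.
Setting f'(k) = n+δ gives 0.36·k^(0.36−1) = 0.14, hence k_gold = (0.36/0.14)^(1/0.64) ≈ 4.3742.
y_gold = 4.3742^0.36 ≈ 1.7011, c_gold = y_gold − 0.14·k_gold ≈ 1.0887.
Gain: Δc = 1.0887 − 0.5836 ≈ 0.5051.

Δc ≈ 0.51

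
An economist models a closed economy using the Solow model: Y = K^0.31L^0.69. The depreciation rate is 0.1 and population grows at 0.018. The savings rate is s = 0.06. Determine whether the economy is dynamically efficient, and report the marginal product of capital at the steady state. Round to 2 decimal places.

The effective depreciation rate is n + δ = 0.018 + 0.1 = 0.118.
Steady-state k*: s·k^0.31 = 0.118·k gives k* = (0.06/0.118)^(1/0.69) ≈ 0.3752.
MPK = 0.31·0.3752^(-0.69) ≈ 0.6097.
MPK > n+δ = 0.118, so the economy is dynamically efficient (under-saving).

dynamically efficient; MPK ≈ 0.61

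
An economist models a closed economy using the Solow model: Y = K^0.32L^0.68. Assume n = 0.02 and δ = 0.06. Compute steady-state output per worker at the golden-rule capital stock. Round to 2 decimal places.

n + δ = 0.02 + 0.06 = 0.08.
Maximizing c = f(k) − (n+δ)·k gives f'(k) = n+δ, i.e. 0.32·k^(0.32−1) = 0.08, so k_gold = (0.32/0.08)^(1/0.68) ≈ 7.6804.
Output: y_gold = k_gold^0.32 = 7.6804^0.32 ≈ 1.9201.

y_gold ≈ 1.92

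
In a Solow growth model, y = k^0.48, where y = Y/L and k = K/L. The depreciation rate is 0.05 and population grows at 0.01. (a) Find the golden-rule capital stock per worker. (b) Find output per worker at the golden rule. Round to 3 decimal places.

The effective depreciation rate is n + δ = 0.01 + 0.05 = 0.06.
Maximizing c = f(k) − (n+δ)·k gives f'(k) = n+δ, i.e. 0.48·k^(0.48−1) = 0.06, so k_gold = (0.48/0.06)^(1/0.52) ≈ 54.5395.
y_gold = 54.5395^0.48 ≈ 6.8174.

(a) k_gold ≈ 54.540; (b) y_gold ≈ 6.817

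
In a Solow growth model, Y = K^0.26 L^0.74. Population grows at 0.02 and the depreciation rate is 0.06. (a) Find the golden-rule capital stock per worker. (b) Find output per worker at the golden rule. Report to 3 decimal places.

(a) k_gold ≈ 4.917; (b) y_gold ≈ 1.513

The effective depreciation rate is n + δ = 0.02 + 0.06 = 0.08.
Maximizing c = f(k) − (n+δ)·k gives f'(k) = n+δ, i.e. 0.26·k^(0.26−1) = 0.08, so k_gold = (0.26/0.08)^(1/0.74) ≈ 4.9174.
y_gold = 4.9174^0.26 ≈ 1.5130.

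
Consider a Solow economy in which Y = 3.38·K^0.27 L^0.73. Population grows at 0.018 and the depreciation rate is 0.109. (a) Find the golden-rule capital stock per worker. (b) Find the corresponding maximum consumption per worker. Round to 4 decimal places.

The effective depreciation rate is n + δ = 0.018 + 0.109 = 0.127.
Setting f'(k) = n+δ gives 0.27·3.38·k^(0.27−1) = 0.127, hence k_gold = (0.27·3.38/0.127)^(1/0.73) ≈ 14.9024.
y_gold = 3.38·14.9024^0.27 ≈ 7.0096; c_gold = y_gold − 0.127·k_gold ≈ 5.1170.

(a) k_gold ≈ 14.9024; (b) c_gold ≈ 5.1170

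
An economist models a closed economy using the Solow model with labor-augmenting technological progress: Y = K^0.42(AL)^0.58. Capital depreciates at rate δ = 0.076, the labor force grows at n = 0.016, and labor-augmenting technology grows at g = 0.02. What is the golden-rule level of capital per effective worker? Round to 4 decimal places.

n + g + δ = 0.016 + 0.02 + 0.076 = 0.112.
Setting f'(k) = n+g+δ gives 0.42·k^(0.42−1) = 0.112, hence k_gold = (0.42/0.112)^(1/0.58) ≈ 9.7658.

k_gold ≈ 9.7658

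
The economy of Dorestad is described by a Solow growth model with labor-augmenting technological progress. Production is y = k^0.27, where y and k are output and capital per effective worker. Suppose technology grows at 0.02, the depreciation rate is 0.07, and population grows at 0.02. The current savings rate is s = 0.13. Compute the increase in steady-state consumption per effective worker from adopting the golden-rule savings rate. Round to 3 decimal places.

Δc ≈ 0.092

Break-even investment rate: n + g + δ = 0.02 + 0.02 + 0.07 = 0.11.
Current steady state (s = 0.13): k* = (0.13/0.11)^(1/0.73) ≈ 1.2571, y* = 1.2571^0.27 ≈ 1.0637, c* = (1−0.13)·1.0637 ≈ 0.9255.
Setting f'(k) = n+g+δ gives 0.27·k^(0.27−1) = 0.11, hence k_gold = (0.27/0.11)^(1/0.73) ≈ 3.4214.
y_gold = 3.4214^0.27 ≈ 1.3939, c_gold = y_gold − 0.11·k_gold ≈ 1.0176.
Gain: Δc = 1.0176 − 0.9255 ≈ 0.0921.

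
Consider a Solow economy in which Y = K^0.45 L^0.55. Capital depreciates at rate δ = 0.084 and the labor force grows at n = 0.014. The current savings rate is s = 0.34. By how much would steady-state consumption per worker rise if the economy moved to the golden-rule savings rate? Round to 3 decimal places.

Δc ≈ 0.088

Capital per worker breaks even when investment replaces (n + δ)·k; here n + δ = 0.098.
Current steady state (s = 0.34): k* = (0.34/0.098)^(1/0.55) ≈ 9.6001, y* = 9.6001^0.45 ≈ 2.7671, c* = (1−0.34)·2.7671 ≈ 1.8263.
Golden rule sets MPK = n+δ: 0.45·k^(0.45−1) = 0.098, so k_gold = (0.45/0.098)^(1/0.55) ≈ 15.9813.
y_gold = 15.9813^0.45 ≈ 3.4804, c_gold = y_gold − 0.098·k_gold ≈ 1.9142.
Gain: Δc = 1.9142 − 1.8263 ≈ 0.0879.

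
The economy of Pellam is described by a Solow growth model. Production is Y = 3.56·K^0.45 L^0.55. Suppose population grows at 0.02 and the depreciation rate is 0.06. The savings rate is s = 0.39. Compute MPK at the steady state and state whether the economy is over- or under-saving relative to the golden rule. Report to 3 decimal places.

The effective depreciation rate is n + δ = 0.02 + 0.06 = 0.08.
Steady-state k*: s·A·k^0.45 = 0.08·k gives k* = (0.39·3.56/0.08)^(1/0.55) ≈ 179.2666.
MPK = 0.45·3.56·179.2666^(-0.55) ≈ 0.0923.
MPK > n+δ = 0.08, so the economy is dynamically efficient (under-saving).

under-saving; MPK ≈ 0.092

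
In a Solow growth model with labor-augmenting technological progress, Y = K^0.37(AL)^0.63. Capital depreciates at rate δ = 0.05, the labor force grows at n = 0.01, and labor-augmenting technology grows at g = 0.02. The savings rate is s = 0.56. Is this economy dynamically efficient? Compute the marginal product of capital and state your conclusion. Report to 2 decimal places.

The effective depreciation rate is n + g + δ = 0.01 + 0.02 + 0.05 = 0.08.
Steady-state k*: s·k^0.37 = 0.08·k gives k* = (0.56/0.08)^(1/0.63) ≈ 21.9495.
MPK = 0.37·21.9495^(-0.63) ≈ 0.0529.
MPK < n+g+δ = 0.08, so the economy is dynamically inefficient (over-saving).

dynamically inefficient; MPK ≈ 0.05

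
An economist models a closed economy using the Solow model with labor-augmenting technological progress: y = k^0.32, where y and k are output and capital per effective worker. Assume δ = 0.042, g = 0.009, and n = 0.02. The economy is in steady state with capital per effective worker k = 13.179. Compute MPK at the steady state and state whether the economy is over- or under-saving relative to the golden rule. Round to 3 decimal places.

over-saving; MPK ≈ 0.055

Break-even investment rate: n + g + δ = 0.02 + 0.009 + 0.042 = 0.071.
MPK = 0.32·k^(0.32−1) = 0.32·13.179^(-0.68) ≈ 0.0554.
MPK < 0.071, so the economy is dynamically inefficient (over-saving).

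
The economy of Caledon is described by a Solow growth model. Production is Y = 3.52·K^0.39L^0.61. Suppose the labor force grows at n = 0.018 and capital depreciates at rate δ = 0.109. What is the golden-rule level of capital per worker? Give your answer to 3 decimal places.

The effective depreciation rate is n + δ = 0.018 + 0.109 = 0.127.
At the golden rule the marginal product of capital equals n+δ: 0.39·3.52·k^(0.39−1) = 0.127. Solving, k_gold = (0.39·3.52/0.127)^(1/0.61) ≈ 49.5176.

k_gold ≈ 49.518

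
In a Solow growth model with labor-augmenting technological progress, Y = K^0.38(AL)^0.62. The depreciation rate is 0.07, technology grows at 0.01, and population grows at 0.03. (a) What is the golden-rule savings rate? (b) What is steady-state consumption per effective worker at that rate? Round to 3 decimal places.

(a) s_gold = 0.380; (b) c_gold ≈ 1.325

The effective depreciation rate is n + g + δ = 0.03 + 0.01 + 0.07 = 0.11.
For Cobb-Douglas, s_gold equals capital's share: s_gold = 0.38.
Maximizing c = f(k) − (n+g+δ)·k gives f'(k) = n+g+δ, i.e. 0.38·k^(0.38−1) = 0.11, so k_gold = (0.38/0.11)^(1/0.62) ≈ 7.3854.
y_gold = 7.3854^0.38 ≈ 2.1379; c_gold = (1−0.38)·y_gold ≈ 1.3255.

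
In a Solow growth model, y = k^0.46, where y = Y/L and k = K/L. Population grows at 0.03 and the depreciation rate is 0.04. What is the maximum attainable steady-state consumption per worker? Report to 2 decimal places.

The effective depreciation rate is n + δ = 0.03 + 0.04 = 0.07.
Setting f'(k) = n+δ gives 0.46·k^(0.46−1) = 0.07, hence k_gold = (0.46/0.07)^(1/0.54) ≈ 32.6727.
y_gold = 32.6727^0.46 ≈ 4.9719.
c_gold = y_gold − (n+δ)·k_gold = 4.9719 − 0.07·32.6727 ≈ 2.6848.

c_gold ≈ 2.68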